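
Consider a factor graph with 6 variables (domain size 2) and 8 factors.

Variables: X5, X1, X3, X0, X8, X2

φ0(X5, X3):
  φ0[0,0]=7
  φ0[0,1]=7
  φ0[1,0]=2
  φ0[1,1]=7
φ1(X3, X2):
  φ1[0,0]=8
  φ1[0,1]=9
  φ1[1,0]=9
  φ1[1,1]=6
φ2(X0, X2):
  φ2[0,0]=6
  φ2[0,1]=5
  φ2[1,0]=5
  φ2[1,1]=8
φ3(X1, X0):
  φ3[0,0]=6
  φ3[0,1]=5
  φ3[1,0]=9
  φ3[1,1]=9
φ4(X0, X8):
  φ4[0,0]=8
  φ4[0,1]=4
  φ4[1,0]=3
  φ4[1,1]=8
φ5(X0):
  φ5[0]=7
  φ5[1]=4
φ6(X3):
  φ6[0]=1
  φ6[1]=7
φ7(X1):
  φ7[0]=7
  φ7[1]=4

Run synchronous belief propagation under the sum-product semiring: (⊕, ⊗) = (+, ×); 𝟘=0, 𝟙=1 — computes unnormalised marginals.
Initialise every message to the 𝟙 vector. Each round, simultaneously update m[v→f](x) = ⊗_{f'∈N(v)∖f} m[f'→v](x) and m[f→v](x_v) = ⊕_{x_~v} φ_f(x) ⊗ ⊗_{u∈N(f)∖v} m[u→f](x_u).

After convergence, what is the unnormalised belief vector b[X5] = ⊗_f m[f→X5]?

b[X5] = [47918668, 43122548]

init: all messages = 𝟙 over 2 values
r1 m[φ0→X5] = [14, 9]
r1 m[φ0→X3] = [9, 14]
r1 m[φ1→X3] = [17, 15]
r1 m[φ1→X2] = [17, 15]
r1 m[φ2→X0] = [11, 13]
r1 m[φ2→X2] = [11, 13]
r1 m[φ3→X1] = [11, 18]
r1 m[φ3→X0] = [15, 14]
r1 m[φ4→X0] = [12, 11]
r1 m[φ4→X8] = [11, 12]
r1 m[φ5→X0] = [7, 4]
r1 m[φ6→X3] = [1, 7]
r1 m[φ7→X1] = [7, 4]
r1 m[X5→φ0] = [1, 1]
r1 m[X1→φ3] = [1, 1]
r1 m[X1→φ7] = [1, 1]
r1 m[X3→φ0] = [1, 1]
r1 m[X3→φ1] = [1, 1]
r1 m[X3→φ6] = [1, 1]
r1 m[X0→φ2] = [1, 1]
r1 m[X0→φ3] = [1, 1]
r1 m[X0→φ4] = [1, 1]
r1 m[X0→φ5] = [1, 1]
r1 m[X8→φ4] = [1, 1]
r1 m[X2→φ1] = [1, 1]
r1 m[X2→φ2] = [1, 1]
r2 m[φ0→X5] = [14, 9]
r2 m[φ0→X3] = [9, 14]
r2 m[φ1→X3] = [17, 15]
r2 m[φ1→X2] = [17, 15]
r2 m[φ2→X0] = [11, 13]
r2 m[φ2→X2] = [11, 13]
r2 m[φ3→X1] = [11, 18]
r2 m[φ3→X0] = [15, 14]
r2 m[φ4→X0] = [12, 11]
r2 m[φ4→X8] = [11, 12]
r2 m[φ5→X0] = [7, 4]
r2 m[φ6→X3] = [1, 7]
r2 m[φ7→X1] = [7, 4]
r2 m[X5→φ0] = [1, 1]
r2 m[X1→φ3] = [7, 4]
r2 m[X1→φ7] = [11, 18]
r2 m[X3→φ0] = [17, 105]
r2 m[X3→φ1] = [9, 98]
r2 m[X3→φ6] = [153, 210]
r2 m[X0→φ2] = [1260, 616]
r2 m[X0→φ3] = [924, 572]
r2 m[X0→φ4] = [1155, 728]
r2 m[X0→φ5] = [1980, 2002]
r2 m[X8→φ4] = [1, 1]
r2 m[X2→φ1] = [11, 13]
r2 m[X2→φ2] = [17, 15]
r3 m[φ0→X5] = [854, 769]
r3 m[φ0→X3] = [9, 14]
r3 m[φ1→X3] = [205, 177]
r3 m[φ1→X2] = [954, 669]
r3 m[φ2→X0] = [177, 205]
r3 m[φ2→X2] = [10640, 11228]
r3 m[φ3→X1] = [8404, 13464]
r3 m[φ3→X0] = [78, 71]
r3 m[φ4→X0] = [12, 11]
r3 m[φ4→X8] = [11424, 10444]
r3 m[φ5→X0] = [7, 4]
r3 m[φ6→X3] = [1, 7]
r3 m[φ7→X1] = [7, 4]
r3 m[X5→φ0] = [1, 1]
r3 m[X1→φ3] = [7, 4]
r3 m[X1→φ7] = [11, 18]
r3 m[X3→φ0] = [17, 105]
r3 m[X3→φ1] = [9, 98]
r3 m[X3→φ6] = [153, 210]
r3 m[X0→φ2] = [1260, 616]
r3 m[X0→φ3] = [924, 572]
r3 m[X0→φ4] = [1155, 728]
r3 m[X0→φ5] = [1980, 2002]
r3 m[X8→φ4] = [1, 1]
r3 m[X2→φ1] = [11, 13]
r3 m[X2→φ2] = [17, 15]
r4 m[φ0→X5] = [854, 769]
r4 m[φ0→X3] = [9, 14]
r4 m[φ1→X3] = [205, 177]
r4 m[φ1→X2] = [954, 669]
r4 m[φ2→X0] = [177, 205]
r4 m[φ2→X2] = [10640, 11228]
r4 m[φ3→X1] = [8404, 13464]
r4 m[φ3→X0] = [78, 71]
r4 m[φ4→X0] = [12, 11]
r4 m[φ4→X8] = [11424, 10444]
r4 m[φ5→X0] = [7, 4]
r4 m[φ6→X3] = [1, 7]
r4 m[φ7→X1] = [7, 4]
r4 m[X5→φ0] = [1, 1]
r4 m[X1→φ3] = [7, 4]
r4 m[X1→φ7] = [8404, 13464]
r4 m[X3→φ0] = [205, 1239]
r4 m[X3→φ1] = [9, 98]
r4 m[X3→φ6] = [1845, 2478]
r4 m[X0→φ2] = [6552, 3124]
r4 m[X0→φ3] = [14868, 9020]
r4 m[X0→φ4] = [96642, 58220]
r4 m[X0→φ5] = [165672, 160105]
r4 m[X8→φ4] = [1, 1]
r4 m[X2→φ1] = [10640, 11228]
r4 m[X2→φ2] = [954, 669]
r5 m[φ0→X5] = [10108, 9083]
r5 m[φ0→X3] = [9, 14]
r5 m[φ1→X3] = [186172, 163128]
r5 m[φ1→X2] = [954, 669]
r5 m[φ2→X0] = [9069, 10122]
r5 m[φ2→X2] = [54932, 57752]
r5 m[φ3→X1] = [134308, 214992]
r5 m[φ3→X0] = [78, 71]
r5 m[φ4→X0] = [12, 11]
r5 m[φ4→X8] = [947796, 852328]
r5 m[φ5→X0] = [7, 4]
r5 m[φ6→X3] = [1, 7]
r5 m[φ7→X1] = [7, 4]
r5 m[X5→φ0] = [1, 1]
r5 m[X1→φ3] = [7, 4]
r5 m[X1→φ7] = [8404, 13464]
r5 m[X3→φ0] = [205, 1239]
r5 m[X3→φ1] = [9, 98]
r5 m[X3→φ6] = [1845, 2478]
r5 m[X0→φ2] = [6552, 3124]
r5 m[X0→φ3] = [14868, 9020]
r5 m[X0→φ4] = [96642, 58220]
r5 m[X0→φ5] = [165672, 160105]
r5 m[X8→φ4] = [1, 1]
r5 m[X2→φ1] = [10640, 11228]
r5 m[X2→φ2] = [954, 669]
r6 m[φ0→X5] = [10108, 9083]
r6 m[φ0→X3] = [9, 14]
r6 m[φ1→X3] = [186172, 163128]
r6 m[φ1→X2] = [954, 669]
r6 m[φ2→X0] = [9069, 10122]
r6 m[φ2→X2] = [54932, 57752]
r6 m[φ3→X1] = [134308, 214992]
r6 m[φ3→X0] = [78, 71]
r6 m[φ4→X0] = [12, 11]
r6 m[φ4→X8] = [947796, 852328]
r6 m[φ5→X0] = [7, 4]
r6 m[φ6→X3] = [1, 7]
r6 m[φ7→X1] = [7, 4]
r6 m[X5→φ0] = [1, 1]
r6 m[X1→φ3] = [7, 4]
r6 m[X1→φ7] = [134308, 214992]
r6 m[X3→φ0] = [186172, 1141896]
r6 m[X3→φ1] = [9, 98]
r6 m[X3→φ6] = [1675548, 2283792]
r6 m[X0→φ2] = [6552, 3124]
r6 m[X0→φ3] = [761796, 445368]
r6 m[X0→φ4] = [4951674, 2874648]
r6 m[X0→φ5] = [8488584, 7905282]
r6 m[X8→φ4] = [1, 1]
r6 m[X2→φ1] = [54932, 57752]
r6 m[X2→φ2] = [954, 669]
r7 m[φ0→X5] = [9296476, 8365616]
r7 m[φ0→X3] = [9, 14]
r7 m[φ1→X3] = [959224, 840900]
r7 m[φ1→X2] = [954, 669]
r7 m[φ2→X0] = [9069, 10122]
r7 m[φ2→X2] = [54932, 57752]
r7 m[φ3→X1] = [6797616, 10864476]
r7 m[φ3→X0] = [78, 71]
r7 m[φ4→X0] = [12, 11]
r7 m[φ4→X8] = [48237336, 42803880]
r7 m[φ5→X0] = [7, 4]
r7 m[φ6→X3] = [1, 7]
r7 m[φ7→X1] = [7, 4]
r7 m[X5→φ0] = [1, 1]
r7 m[X1→φ3] = [7, 4]
r7 m[X1→φ7] = [134308, 214992]
r7 m[X3→φ0] = [186172, 1141896]
r7 m[X3→φ1] = [9, 98]
r7 m[X3→φ6] = [1675548, 2283792]
r7 m[X0→φ2] = [6552, 3124]
r7 m[X0→φ3] = [761796, 445368]
r7 m[X0→φ4] = [4951674, 2874648]
r7 m[X0→φ5] = [8488584, 7905282]
r7 m[X8→φ4] = [1, 1]
r7 m[X2→φ1] = [54932, 57752]
r7 m[X2→φ2] = [954, 669]
r8 m[φ0→X5] = [9296476, 8365616]
r8 m[φ0→X3] = [9, 14]
r8 m[φ1→X3] = [959224, 840900]
r8 m[φ1→X2] = [954, 669]
r8 m[φ2→X0] = [9069, 10122]
r8 m[φ2→X2] = [54932, 57752]
r8 m[φ3→X1] = [6797616, 10864476]
r8 m[φ3→X0] = [78, 71]
r8 m[φ4→X0] = [12, 11]
r8 m[φ4→X8] = [48237336, 42803880]
r8 m[φ5→X0] = [7, 4]
r8 m[φ6→X3] = [1, 7]
r8 m[φ7→X1] = [7, 4]
r8 m[X5→φ0] = [1, 1]
r8 m[X1→φ3] = [7, 4]
r8 m[X1→φ7] = [6797616, 10864476]
r8 m[X3→φ0] = [959224, 5886300]
r8 m[X3→φ1] = [9, 98]
r8 m[X3→φ6] = [8633016, 11772600]
r8 m[X0→φ2] = [6552, 3124]
r8 m[X0→φ3] = [761796, 445368]
r8 m[X0→φ4] = [4951674, 2874648]
r8 m[X0→φ5] = [8488584, 7905282]
r8 m[X8→φ4] = [1, 1]
r8 m[X2→φ1] = [54932, 57752]
r8 m[X2→φ2] = [954, 669]
r9 m[φ0→X5] = [47918668, 43122548]
r9 m[φ0→X3] = [9, 14]
r9 m[φ1→X3] = [959224, 840900]
r9 m[φ1→X2] = [954, 669]
r9 m[φ2→X0] = [9069, 10122]
r9 m[φ2→X2] = [54932, 57752]
r9 m[φ3→X1] = [6797616, 10864476]
r9 m[φ3→X0] = [78, 71]
r9 m[φ4→X0] = [12, 11]
r9 m[φ4→X8] = [48237336, 42803880]
r9 m[φ5→X0] = [7, 4]
r9 m[φ6→X3] = [1, 7]
r9 m[φ7→X1] = [7, 4]
r9 m[X5→φ0] = [1, 1]
r9 m[X1→φ3] = [7, 4]
r9 m[X1→φ7] = [6797616, 10864476]
r9 m[X3→φ0] = [959224, 5886300]
r9 m[X3→φ1] = [9, 98]
r9 m[X3→φ6] = [8633016, 11772600]
r9 m[X0→φ2] = [6552, 3124]
r9 m[X0→φ3] = [761796, 445368]
r9 m[X0→φ4] = [4951674, 2874648]
r9 m[X0→φ5] = [8488584, 7905282]
r9 m[X8→φ4] = [1, 1]
r9 m[X2→φ1] = [54932, 57752]
r9 m[X2→φ2] = [954, 669]
r10 m[φ0→X5] = [47918668, 43122548]
r10 m[φ0→X3] = [9, 14]
r10 m[φ1→X3] = [959224, 840900]
r10 m[φ1→X2] = [954, 669]
r10 m[φ2→X0] = [9069, 10122]
r10 m[φ2→X2] = [54932, 57752]
r10 m[φ3→X1] = [6797616, 10864476]
r10 m[φ3→X0] = [78, 71]
r10 m[φ4→X0] = [12, 11]
r10 m[φ4→X8] = [48237336, 42803880]
r10 m[φ5→X0] = [7, 4]
r10 m[φ6→X3] = [1, 7]
r10 m[φ7→X1] = [7, 4]
r10 m[X5→φ0] = [1, 1]
r10 m[X1→φ3] = [7, 4]
r10 m[X1→φ7] = [6797616, 10864476]
r10 m[X3→φ0] = [959224, 5886300]
r10 m[X3→φ1] = [9, 98]
r10 m[X3→φ6] = [8633016, 11772600]
r10 m[X0→φ2] = [6552, 3124]
r10 m[X0→φ3] = [761796, 445368]
r10 m[X0→φ4] = [4951674, 2874648]
r10 m[X0→φ5] = [8488584, 7905282]
r10 m[X8→φ4] = [1, 1]
r10 m[X2→φ1] = [54932, 57752]
r10 m[X2→φ2] = [954, 669]
fixed point reached at round 10
b[X5] = ⊗ incoming = [47918668, 43122548]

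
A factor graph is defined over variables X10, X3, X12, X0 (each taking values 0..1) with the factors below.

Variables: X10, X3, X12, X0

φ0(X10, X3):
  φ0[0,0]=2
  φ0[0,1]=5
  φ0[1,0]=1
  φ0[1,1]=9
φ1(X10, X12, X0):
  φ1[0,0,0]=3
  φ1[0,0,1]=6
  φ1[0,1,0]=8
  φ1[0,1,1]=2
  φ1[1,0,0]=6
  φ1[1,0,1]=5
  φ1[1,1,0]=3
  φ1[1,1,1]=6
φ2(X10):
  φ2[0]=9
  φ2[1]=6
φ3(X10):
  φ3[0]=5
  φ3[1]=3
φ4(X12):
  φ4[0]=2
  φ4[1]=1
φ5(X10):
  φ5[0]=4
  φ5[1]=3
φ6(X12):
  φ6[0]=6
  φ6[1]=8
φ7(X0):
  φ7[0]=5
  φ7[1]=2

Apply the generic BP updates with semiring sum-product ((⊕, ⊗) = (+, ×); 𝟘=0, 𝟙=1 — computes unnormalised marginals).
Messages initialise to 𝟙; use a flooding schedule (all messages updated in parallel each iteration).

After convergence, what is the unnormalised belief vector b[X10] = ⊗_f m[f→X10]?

init: all messages = 𝟙 over 2 values
r1 m[φ0→X10] = [7, 10]
r1 m[φ0→X3] = [3, 14]
r1 m[φ1→X10] = [19, 20]
r1 m[φ1→X12] = [20, 19]
r1 m[φ1→X0] = [20, 19]
r1 m[φ2→X10] = [9, 6]
r1 m[φ3→X10] = [5, 3]
r1 m[φ4→X12] = [2, 1]
r1 m[φ5→X10] = [4, 3]
r1 m[φ6→X12] = [6, 8]
r1 m[φ7→X0] = [5, 2]
r1 m[X10→φ0] = [1, 1]
r1 m[X10→φ1] = [1, 1]
r1 m[X10→φ2] = [1, 1]
r1 m[X10→φ3] = [1, 1]
r1 m[X10→φ5] = [1, 1]
r1 m[X3→φ0] = [1, 1]
r1 m[X12→φ1] = [1, 1]
r1 m[X12→φ4] = [1, 1]
r1 m[X12→φ6] = [1, 1]
r1 m[X0→φ1] = [1, 1]
r1 m[X0→φ7] = [1, 1]
r2 m[φ0→X10] = [7, 10]
r2 m[φ0→X3] = [3, 14]
r2 m[φ1→X10] = [19, 20]
r2 m[φ1→X12] = [20, 19]
r2 m[φ1→X0] = [20, 19]
r2 m[φ2→X10] = [9, 6]
r2 m[φ3→X10] = [5, 3]
r2 m[φ4→X12] = [2, 1]
r2 m[φ5→X10] = [4, 3]
r2 m[φ6→X12] = [6, 8]
r2 m[φ7→X0] = [5, 2]
r2 m[X10→φ0] = [3420, 1080]
r2 m[X10→φ1] = [1260, 540]
r2 m[X10→φ2] = [2660, 1800]
r2 m[X10→φ3] = [4788, 3600]
r2 m[X10→φ5] = [5985, 3600]
r2 m[X3→φ0] = [1, 1]
r2 m[X12→φ1] = [12, 8]
r2 m[X12→φ4] = [120, 152]
r2 m[X12→φ6] = [40, 19]
r2 m[X0→φ1] = [5, 2]
r2 m[X0→φ7] = [20, 19]
r3 m[φ0→X10] = [7, 10]
r3 m[φ0→X3] = [7920, 26820]
r3 m[φ1→X10] = [676, 696]
r3 m[φ1→X12] = [55620, 70020]
r3 m[φ1→X0] = [177840, 169200]
r3 m[φ2→X10] = [9, 6]
r3 m[φ3→X10] = [5, 3]
r3 m[φ4→X12] = [2, 1]
r3 m[φ5→X10] = [4, 3]
r3 m[φ6→X12] = [6, 8]
r3 m[φ7→X0] = [5, 2]
r3 m[X10→φ0] = [3420, 1080]
r3 m[X10→φ1] = [1260, 540]
r3 m[X10→φ2] = [2660, 1800]
r3 m[X10→φ3] = [4788, 3600]
r3 m[X10→φ5] = [5985, 3600]
r3 m[X3→φ0] = [1, 1]
r3 m[X12→φ1] = [12, 8]
r3 m[X12→φ4] = [120, 152]
r3 m[X12→φ6] = [40, 19]
r3 m[X0→φ1] = [5, 2]
r3 m[X0→φ7] = [20, 19]
r4 m[φ0→X10] = [7, 10]
r4 m[φ0→X3] = [7920, 26820]
r4 m[φ1→X10] = [676, 696]
r4 m[φ1→X12] = [55620, 70020]
r4 m[φ1→X0] = [177840, 169200]
r4 m[φ2→X10] = [9, 6]
r4 m[φ3→X10] = [5, 3]
r4 m[φ4→X12] = [2, 1]
r4 m[φ5→X10] = [4, 3]
r4 m[φ6→X12] = [6, 8]
r4 m[φ7→X0] = [5, 2]
r4 m[X10→φ0] = [121680, 37584]
r4 m[X10→φ1] = [1260, 540]
r4 m[X10→φ2] = [94640, 62640]
r4 m[X10→φ3] = [170352, 125280]
r4 m[X10→φ5] = [212940, 125280]
r4 m[X3→φ0] = [1, 1]
r4 m[X12→φ1] = [12, 8]
r4 m[X12→φ4] = [333720, 560160]
r4 m[X12→φ6] = [111240, 70020]
r4 m[X0→φ1] = [5, 2]
r4 m[X0→φ7] = [177840, 169200]
r5 m[φ0→X10] = [7, 10]
r5 m[φ0→X3] = [280944, 946656]
r5 m[φ1→X10] = [676, 696]
r5 m[φ1→X12] = [55620, 70020]
r5 m[φ1→X0] = [177840, 169200]
r5 m[φ2→X10] = [9, 6]
r5 m[φ3→X10] = [5, 3]
r5 m[φ4→X12] = [2, 1]
r5 m[φ5→X10] = [4, 3]
r5 m[φ6→X12] = [6, 8]
r5 m[φ7→X0] = [5, 2]
r5 m[X10→φ0] = [121680, 37584]
r5 m[X10→φ1] = [1260, 540]
r5 m[X10→φ2] = [94640, 62640]
r5 m[X10→φ3] = [170352, 125280]
r5 m[X10→φ5] = [212940, 125280]
r5 m[X3→φ0] = [1, 1]
r5 m[X12→φ1] = [12, 8]
r5 m[X12→φ4] = [333720, 560160]
r5 m[X12→φ6] = [111240, 70020]
r5 m[X0→φ1] = [5, 2]
r5 m[X0→φ7] = [177840, 169200]
r6 m[φ0→X10] = [7, 10]
r6 m[φ0→X3] = [280944, 946656]
r6 m[φ1→X10] = [676, 696]
r6 m[φ1→X12] = [55620, 70020]
r6 m[φ1→X0] = [177840, 169200]
r6 m[φ2→X10] = [9, 6]
r6 m[φ3→X10] = [5, 3]
r6 m[φ4→X12] = [2, 1]
r6 m[φ5→X10] = [4, 3]
r6 m[φ6→X12] = [6, 8]
r6 m[φ7→X0] = [5, 2]
r6 m[X10→φ0] = [121680, 37584]
r6 m[X10→φ1] = [1260, 540]
r6 m[X10→φ2] = [94640, 62640]
r6 m[X10→φ3] = [170352, 125280]
r6 m[X10→φ5] = [212940, 125280]
r6 m[X3→φ0] = [1, 1]
r6 m[X12→φ1] = [12, 8]
r6 m[X12→φ4] = [333720, 560160]
r6 m[X12→φ6] = [111240, 70020]
r6 m[X0→φ1] = [5, 2]
r6 m[X0→φ7] = [177840, 169200]
fixed point reached at round 6
b[X10] = ⊗ incoming = [851760, 375840]

b[X10] = [851760, 375840]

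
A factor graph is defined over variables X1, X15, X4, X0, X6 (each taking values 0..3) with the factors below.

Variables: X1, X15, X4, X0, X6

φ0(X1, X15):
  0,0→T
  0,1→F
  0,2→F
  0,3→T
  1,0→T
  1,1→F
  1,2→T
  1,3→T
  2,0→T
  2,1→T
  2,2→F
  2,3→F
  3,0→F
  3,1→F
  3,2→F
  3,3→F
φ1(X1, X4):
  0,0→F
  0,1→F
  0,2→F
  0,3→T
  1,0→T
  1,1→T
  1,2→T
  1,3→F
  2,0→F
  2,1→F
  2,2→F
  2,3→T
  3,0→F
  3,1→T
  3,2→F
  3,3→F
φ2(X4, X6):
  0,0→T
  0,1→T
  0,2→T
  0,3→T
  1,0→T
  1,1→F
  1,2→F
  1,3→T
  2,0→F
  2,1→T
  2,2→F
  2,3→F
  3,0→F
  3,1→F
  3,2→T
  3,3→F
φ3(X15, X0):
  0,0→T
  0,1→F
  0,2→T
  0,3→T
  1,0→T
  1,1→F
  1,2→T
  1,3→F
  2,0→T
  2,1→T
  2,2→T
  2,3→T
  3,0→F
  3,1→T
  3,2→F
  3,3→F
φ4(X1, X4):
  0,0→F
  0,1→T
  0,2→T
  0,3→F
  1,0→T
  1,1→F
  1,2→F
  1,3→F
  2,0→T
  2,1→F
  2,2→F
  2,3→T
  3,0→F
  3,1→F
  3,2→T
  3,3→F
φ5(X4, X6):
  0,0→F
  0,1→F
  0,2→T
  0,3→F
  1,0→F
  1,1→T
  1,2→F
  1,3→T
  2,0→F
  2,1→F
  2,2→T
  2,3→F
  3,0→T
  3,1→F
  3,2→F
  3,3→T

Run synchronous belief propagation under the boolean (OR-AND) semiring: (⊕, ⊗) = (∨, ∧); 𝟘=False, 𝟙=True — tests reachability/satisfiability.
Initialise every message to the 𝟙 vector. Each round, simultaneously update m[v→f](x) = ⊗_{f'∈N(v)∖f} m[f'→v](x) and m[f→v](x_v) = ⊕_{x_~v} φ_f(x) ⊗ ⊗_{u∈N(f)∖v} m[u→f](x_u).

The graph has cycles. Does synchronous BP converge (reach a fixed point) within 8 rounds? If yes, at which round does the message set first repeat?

CONVERGED at round 3

init: all messages = 𝟙 over 4 values
r1 m[φ0→X1] = [T, T, T, F]
r1 m[φ0→X15] = [T, T, T, T]
r1 m[φ1→X1] = [T, T, T, T]
r1 m[φ1→X4] = [T, T, T, T]
r1 m[φ2→X4] = [T, T, T, T]
r1 m[φ2→X6] = [T, T, T, T]
r1 m[φ3→X15] = [T, T, T, T]
r1 m[φ3→X0] = [T, T, T, T]
r1 m[φ4→X1] = [T, T, T, T]
r1 m[φ4→X4] = [T, T, T, T]
r1 m[φ5→X4] = [T, T, T, T]
r1 m[φ5→X6] = [T, T, T, T]
r1 m[X1→φ0] = [T, T, T, T]
r1 m[X1→φ1] = [T, T, T, T]
r1 m[X1→φ4] = [T, T, T, T]
r1 m[X15→φ0] = [T, T, T, T]
r1 m[X15→φ3] = [T, T, T, T]
r1 m[X4→φ1] = [T, T, T, T]
r1 m[X4→φ2] = [T, T, T, T]
r1 m[X4→φ4] = [T, T, T, T]
r1 m[X4→φ5] = [T, T, T, T]
r1 m[X0→φ3] = [T, T, T, T]
r1 m[X6→φ2] = [T, T, T, T]
r1 m[X6→φ5] = [T, T, T, T]
r2 m[φ0→X1] = [T, T, T, F]
r2 m[φ0→X15] = [T, T, T, T]
r2 m[φ1→X1] = [T, T, T, T]
r2 m[φ1→X4] = [T, T, T, T]
r2 m[φ2→X4] = [T, T, T, T]
r2 m[φ2→X6] = [T, T, T, T]
r2 m[φ3→X15] = [T, T, T, T]
r2 m[φ3→X0] = [T, T, T, T]
r2 m[φ4→X1] = [T, T, T, T]
r2 m[φ4→X4] = [T, T, T, T]
r2 m[φ5→X4] = [T, T, T, T]
r2 m[φ5→X6] = [T, T, T, T]
r2 m[X1→φ0] = [T, T, T, T]
r2 m[X1→φ1] = [T, T, T, F]
r2 m[X1→φ4] = [T, T, T, F]
r2 m[X15→φ0] = [T, T, T, T]
r2 m[X15→φ3] = [T, T, T, T]
r2 m[X4→φ1] = [T, T, T, T]
r2 m[X4→φ2] = [T, T, T, T]
r2 m[X4→φ4] = [T, T, T, T]
r2 m[X4→φ5] = [T, T, T, T]
r2 m[X0→φ3] = [T, T, T, T]
r2 m[X6→φ2] = [T, T, T, T]
r2 m[X6→φ5] = [T, T, T, T]
r3 m[φ0→X1] = [T, T, T, F]
r3 m[φ0→X15] = [T, T, T, T]
r3 m[φ1→X1] = [T, T, T, T]
r3 m[φ1→X4] = [T, T, T, T]
r3 m[φ2→X4] = [T, T, T, T]
r3 m[φ2→X6] = [T, T, T, T]
r3 m[φ3→X15] = [T, T, T, T]
r3 m[φ3→X0] = [T, T, T, T]
r3 m[φ4→X1] = [T, T, T, T]
r3 m[φ4→X4] = [T, T, T, T]
r3 m[φ5→X4] = [T, T, T, T]
r3 m[φ5→X6] = [T, T, T, T]
r3 m[X1→φ0] = [T, T, T, T]
r3 m[X1→φ1] = [T, T, T, F]
r3 m[X1→φ4] = [T, T, T, F]
r3 m[X15→φ0] = [T, T, T, T]
r3 m[X15→φ3] = [T, T, T, T]
r3 m[X4→φ1] = [T, T, T, T]
r3 m[X4→φ2] = [T, T, T, T]
r3 m[X4→φ4] = [T, T, T, T]
r3 m[X4→φ5] = [T, T, T, T]
r3 m[X0→φ3] = [T, T, T, T]
r3 m[X6→φ2] = [T, T, T, T]
r3 m[X6→φ5] = [T, T, T, T]
fixed point reached at round 3
messages reach a fixed point at round 3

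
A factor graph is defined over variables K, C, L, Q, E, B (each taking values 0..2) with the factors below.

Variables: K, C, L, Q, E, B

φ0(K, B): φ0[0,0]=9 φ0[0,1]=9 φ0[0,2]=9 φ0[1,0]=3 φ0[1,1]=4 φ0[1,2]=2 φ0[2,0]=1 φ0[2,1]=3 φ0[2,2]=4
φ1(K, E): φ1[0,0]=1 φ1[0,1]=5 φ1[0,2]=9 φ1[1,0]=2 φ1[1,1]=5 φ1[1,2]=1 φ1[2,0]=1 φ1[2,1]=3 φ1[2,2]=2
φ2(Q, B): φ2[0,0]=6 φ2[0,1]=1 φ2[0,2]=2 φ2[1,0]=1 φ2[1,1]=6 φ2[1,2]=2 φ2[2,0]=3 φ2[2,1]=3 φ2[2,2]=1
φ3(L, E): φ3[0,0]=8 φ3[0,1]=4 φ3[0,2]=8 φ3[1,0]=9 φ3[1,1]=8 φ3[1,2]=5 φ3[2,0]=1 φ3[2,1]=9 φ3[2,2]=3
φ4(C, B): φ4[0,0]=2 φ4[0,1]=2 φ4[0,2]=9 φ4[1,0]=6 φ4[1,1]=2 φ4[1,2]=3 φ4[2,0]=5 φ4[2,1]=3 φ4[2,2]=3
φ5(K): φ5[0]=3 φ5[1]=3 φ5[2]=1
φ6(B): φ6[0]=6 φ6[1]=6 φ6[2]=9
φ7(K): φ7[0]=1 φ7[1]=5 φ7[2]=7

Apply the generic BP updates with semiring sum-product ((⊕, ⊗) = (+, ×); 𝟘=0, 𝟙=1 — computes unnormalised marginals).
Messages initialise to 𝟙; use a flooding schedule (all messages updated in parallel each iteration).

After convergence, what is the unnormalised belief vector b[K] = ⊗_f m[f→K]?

b[K] = [13516875, 12646350, 3749340]

init: all messages = 𝟙 over 3 values
r1 m[φ0→K] = [27, 9, 8]
r1 m[φ0→B] = [13, 16, 15]
r1 m[φ1→K] = [15, 8, 6]
r1 m[φ1→E] = [4, 13, 12]
r1 m[φ2→Q] = [9, 9, 7]
r1 m[φ2→B] = [10, 10, 5]
r1 m[φ3→L] = [20, 22, 13]
r1 m[φ3→E] = [18, 21, 16]
r1 m[φ4→C] = [13, 11, 11]
r1 m[φ4→B] = [13, 7, 15]
r1 m[φ5→K] = [3, 3, 1]
r1 m[φ6→B] = [6, 6, 9]
r1 m[φ7→K] = [1, 5, 7]
r1 m[K→φ0] = [1, 1, 1]
r1 m[K→φ1] = [1, 1, 1]
r1 m[K→φ5] = [1, 1, 1]
r1 m[K→φ7] = [1, 1, 1]
r1 m[C→φ4] = [1, 1, 1]
r1 m[L→φ3] = [1, 1, 1]
r1 m[Q→φ2] = [1, 1, 1]
r1 m[E→φ1] = [1, 1, 1]
r1 m[E→φ3] = [1, 1, 1]
r1 m[B→φ0] = [1, 1, 1]
r1 m[B→φ2] = [1, 1, 1]
r1 m[B→φ4] = [1, 1, 1]
r1 m[B→φ6] = [1, 1, 1]
r2 m[φ0→K] = [27, 9, 8]
r2 m[φ0→B] = [13, 16, 15]
r2 m[φ1→K] = [15, 8, 6]
r2 m[φ1→E] = [4, 13, 12]
r2 m[φ2→Q] = [9, 9, 7]
r2 m[φ2→B] = [10, 10, 5]
r2 m[φ3→L] = [20, 22, 13]
r2 m[φ3→E] = [18, 21, 16]
r2 m[φ4→C] = [13, 11, 11]
r2 m[φ4→B] = [13, 7, 15]
r2 m[φ5→K] = [3, 3, 1]
r2 m[φ6→B] = [6, 6, 9]
r2 m[φ7→K] = [1, 5, 7]
r2 m[K→φ0] = [45, 120, 42]
r2 m[K→φ1] = [81, 135, 56]
r2 m[K→φ5] = [405, 360, 336]
r2 m[K→φ7] = [1215, 216, 48]
r2 m[C→φ4] = [1, 1, 1]
r2 m[L→φ3] = [1, 1, 1]
r2 m[Q→φ2] = [1, 1, 1]
r2 m[E→φ1] = [18, 21, 16]
r2 m[E→φ3] = [4, 13, 12]
r2 m[B→φ0] = [780, 420, 675]
r2 m[B→φ2] = [1014, 672, 2025]
r2 m[B→φ4] = [780, 960, 675]
r2 m[B→φ6] = [1690, 1120, 1125]
r3 m[φ0→K] = [16875, 5370, 4740]
r3 m[φ0→B] = [807, 1011, 813]
r3 m[φ1→K] = [267, 157, 113]
r3 m[φ1→E] = [407, 1248, 976]
r3 m[φ2→Q] = [10806, 9096, 7083]
r3 m[φ2→B] = [10, 10, 5]
r3 m[φ3→L] = [180, 200, 157]
r3 m[φ3→E] = [18, 21, 16]
r3 m[φ4→C] = [9555, 8625, 8805]
r3 m[φ4→B] = [13, 7, 15]
r3 m[φ5→K] = [3, 3, 1]
r3 m[φ6→B] = [6, 6, 9]
r3 m[φ7→K] = [1, 5, 7]
r3 m[K→φ0] = [45, 120, 42]
r3 m[K→φ1] = [81, 135, 56]
r3 m[K→φ5] = [405, 360, 336]
r3 m[K→φ7] = [1215, 216, 48]
r3 m[C→φ4] = [1, 1, 1]
r3 m[L→φ3] = [1, 1, 1]
r3 m[Q→φ2] = [1, 1, 1]
r3 m[E→φ1] = [18, 21, 16]
r3 m[E→φ3] = [4, 13, 12]
r3 m[B→φ0] = [780, 420, 675]
r3 m[B→φ2] = [1014, 672, 2025]
r3 m[B→φ4] = [780, 960, 675]
r3 m[B→φ6] = [1690, 1120, 1125]
r4 m[φ0→K] = [16875, 5370, 4740]
r4 m[φ0→B] = [807, 1011, 813]
r4 m[φ1→K] = [267, 157, 113]
r4 m[φ1→E] = [407, 1248, 976]
r4 m[φ2→Q] = [10806, 9096, 7083]
r4 m[φ2→B] = [10, 10, 5]
r4 m[φ3→L] = [180, 200, 157]
r4 m[φ3→E] = [18, 21, 16]
r4 m[φ4→C] = [9555, 8625, 8805]
r4 m[φ4→B] = [13, 7, 15]
r4 m[φ5→K] = [3, 3, 1]
r4 m[φ6→B] = [6, 6, 9]
r4 m[φ7→K] = [1, 5, 7]
r4 m[K→φ0] = [801, 2355, 791]
r4 m[K→φ1] = [50625, 80550, 33180]
r4 m[K→φ5] = [4505625, 4215450, 3749340]
r4 m[K→φ7] = [13516875, 2529270, 535620]
r4 m[C→φ4] = [1, 1, 1]
r4 m[L→φ3] = [1, 1, 1]
r4 m[Q→φ2] = [1, 1, 1]
r4 m[E→φ1] = [18, 21, 16]
r4 m[E→φ3] = [407, 1248, 976]
r4 m[B→φ0] = [780, 420, 675]
r4 m[B→φ2] = [62946, 42462, 109755]
r4 m[B→φ4] = [48420, 60660, 36585]
r4 m[B→φ6] = [104910, 70770, 60975]
r5 m[φ0→K] = [16875, 5370, 4740]
r5 m[φ0→B] = [15065, 19002, 15083]
r5 m[φ1→K] = [267, 157, 113]
r5 m[φ1→E] = [244905, 755415, 602535]
r5 m[φ2→Q] = [639648, 537228, 425979]
r5 m[φ2→B] = [10, 10, 5]
r5 m[φ3→L] = [16056, 18527, 14567]
r5 m[φ3→E] = [18, 21, 16]
r5 m[φ4→C] = [547425, 521595, 533835]
r5 m[φ4→B] = [13, 7, 15]
r5 m[φ5→K] = [3, 3, 1]
r5 m[φ6→B] = [6, 6, 9]
r5 m[φ7→K] = [1, 5, 7]
r5 m[K→φ0] = [801, 2355, 791]
r5 m[K→φ1] = [50625, 80550, 33180]
r5 m[K→φ5] = [4505625, 4215450, 3749340]
r5 m[K→φ7] = [13516875, 2529270, 535620]
r5 m[C→φ4] = [1, 1, 1]
r5 m[L→φ3] = [1, 1, 1]
r5 m[Q→φ2] = [1, 1, 1]
r5 m[E→φ1] = [18, 21, 16]
r5 m[E→φ3] = [407, 1248, 976]
r5 m[B→φ0] = [780, 420, 675]
r5 m[B→φ2] = [62946, 42462, 109755]
r5 m[B→φ4] = [48420, 60660, 36585]
r5 m[B→φ6] = [104910, 70770, 60975]
r6 m[φ0→K] = [16875, 5370, 4740]
r6 m[φ0→B] = [15065, 19002, 15083]
r6 m[φ1→K] = [267, 157, 113]
r6 m[φ1→E] = [244905, 755415, 602535]
r6 m[φ2→Q] = [639648, 537228, 425979]
r6 m[φ2→B] = [10, 10, 5]
r6 m[φ3→L] = [16056, 18527, 14567]
r6 m[φ3→E] = [18, 21, 16]
r6 m[φ4→C] = [547425, 521595, 533835]
r6 m[φ4→B] = [13, 7, 15]
r6 m[φ5→K] = [3, 3, 1]
r6 m[φ6→B] = [6, 6, 9]
r6 m[φ7→K] = [1, 5, 7]
r6 m[K→φ0] = [801, 2355, 791]
r6 m[K→φ1] = [50625, 80550, 33180]
r6 m[K→φ5] = [4505625, 4215450, 3749340]
r6 m[K→φ7] = [13516875, 2529270, 535620]
r6 m[C→φ4] = [1, 1, 1]
r6 m[L→φ3] = [1, 1, 1]
r6 m[Q→φ2] = [1, 1, 1]
r6 m[E→φ1] = [18, 21, 16]
r6 m[E→φ3] = [244905, 755415, 602535]
r6 m[B→φ0] = [780, 420, 675]
r6 m[B→φ2] = [1175070, 798084, 2036205]
r6 m[B→φ4] = [903900, 1140120, 678735]
r6 m[B→φ6] = [1958450, 1330140, 1131225]
r7 m[φ0→K] = [16875, 5370, 4740]
r7 m[φ0→B] = [15065, 19002, 15083]
r7 m[φ1→K] = [267, 157, 113]
r7 m[φ1→E] = [244905, 755415, 602535]
r7 m[φ2→Q] = [11920914, 10035984, 7955667]
r7 m[φ2→B] = [10, 10, 5]
r7 m[φ3→L] = [9801180, 11260140, 8851245]
r7 m[φ3→E] = [18, 21, 16]
r7 m[φ4→C] = [10196655, 9739845, 9976065]
r7 m[φ4→B] = [13, 7, 15]
r7 m[φ5→K] = [3, 3, 1]
r7 m[φ6→B] = [6, 6, 9]
r7 m[φ7→K] = [1, 5, 7]
r7 m[K→φ0] = [801, 2355, 791]
r7 m[K→φ1] = [50625, 80550, 33180]
r7 m[K→φ5] = [4505625, 4215450, 3749340]
r7 m[K→φ7] = [13516875, 2529270, 535620]
r7 m[C→φ4] = [1, 1, 1]
r7 m[L→φ3] = [1, 1, 1]
r7 m[Q→φ2] = [1, 1, 1]
r7 m[E→φ1] = [18, 21, 16]
r7 m[E→φ3] = [244905, 755415, 602535]
r7 m[B→φ0] = [780, 420, 675]
r7 m[B→φ2] = [1175070, 798084, 2036205]
r7 m[B→φ4] = [903900, 1140120, 678735]
r7 m[B→φ6] = [1958450, 1330140, 1131225]
r8 m[φ0→K] = [16875, 5370, 4740]
r8 m[φ0→B] = [15065, 19002, 15083]
r8 m[φ1→K] = [267, 157, 113]
r8 m[φ1→E] = [244905, 755415, 602535]
r8 m[φ2→Q] = [11920914, 10035984, 7955667]
r8 m[φ2→B] = [10, 10, 5]
r8 m[φ3→L] = [9801180, 11260140, 8851245]
r8 m[φ3→E] = [18, 21, 16]
r8 m[φ4→C] = [10196655, 9739845, 9976065]
r8 m[φ4→B] = [13, 7, 15]
r8 m[φ5→K] = [3, 3, 1]
r8 m[φ6→B] = [6, 6, 9]
r8 m[φ7→K] = [1, 5, 7]
r8 m[K→φ0] = [801, 2355, 791]
r8 m[K→φ1] = [50625, 80550, 33180]
r8 m[K→φ5] = [4505625, 4215450, 3749340]
r8 m[K→φ7] = [13516875, 2529270, 535620]
r8 m[C→φ4] = [1, 1, 1]
r8 m[L→φ3] = [1, 1, 1]
r8 m[Q→φ2] = [1, 1, 1]
r8 m[E→φ1] = [18, 21, 16]
r8 m[E→φ3] = [244905, 755415, 602535]
r8 m[B→φ0] = [780, 420, 675]
r8 m[B→φ2] = [1175070, 798084, 2036205]
r8 m[B→φ4] = [903900, 1140120, 678735]
r8 m[B→φ6] = [1958450, 1330140, 1131225]
fixed point reached at round 8
b[K] = ⊗ incoming = [13516875, 12646350, 3749340]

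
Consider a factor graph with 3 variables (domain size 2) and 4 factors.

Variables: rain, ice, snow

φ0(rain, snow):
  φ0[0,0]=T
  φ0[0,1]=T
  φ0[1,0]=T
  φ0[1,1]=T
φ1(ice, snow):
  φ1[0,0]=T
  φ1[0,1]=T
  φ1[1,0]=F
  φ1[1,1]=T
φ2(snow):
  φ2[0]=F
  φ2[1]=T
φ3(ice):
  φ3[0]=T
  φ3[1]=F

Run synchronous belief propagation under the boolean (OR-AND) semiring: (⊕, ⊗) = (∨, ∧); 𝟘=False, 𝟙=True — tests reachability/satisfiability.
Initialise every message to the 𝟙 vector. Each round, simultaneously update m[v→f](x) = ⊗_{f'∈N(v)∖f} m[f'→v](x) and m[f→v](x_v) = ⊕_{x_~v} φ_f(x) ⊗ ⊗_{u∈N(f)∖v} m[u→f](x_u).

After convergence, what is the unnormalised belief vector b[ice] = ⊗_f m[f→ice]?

b[ice] = [T, F]

init: all messages = 𝟙 over 2 values
r1 m[φ0→rain] = [T, T]
r1 m[φ0→snow] = [T, T]
r1 m[φ1→ice] = [T, T]
r1 m[φ1→snow] = [T, T]
r1 m[φ2→snow] = [F, T]
r1 m[φ3→ice] = [T, F]
r1 m[rain→φ0] = [T, T]
r1 m[ice→φ1] = [T, T]
r1 m[ice→φ3] = [T, T]
r1 m[snow→φ0] = [T, T]
r1 m[snow→φ1] = [T, T]
r1 m[snow→φ2] = [T, T]
r2 m[φ0→rain] = [T, T]
r2 m[φ0→snow] = [T, T]
r2 m[φ1→ice] = [T, T]
r2 m[φ1→snow] = [T, T]
r2 m[φ2→snow] = [F, T]
r2 m[φ3→ice] = [T, F]
r2 m[rain→φ0] = [T, T]
r2 m[ice→φ1] = [T, F]
r2 m[ice→φ3] = [T, T]
r2 m[snow→φ0] = [F, T]
r2 m[snow→φ1] = [F, T]
r2 m[snow→φ2] = [T, T]
r3 m[φ0→rain] = [T, T]
r3 m[φ0→snow] = [T, T]
r3 m[φ1→ice] = [T, T]
r3 m[φ1→snow] = [T, T]
r3 m[φ2→snow] = [F, T]
r3 m[φ3→ice] = [T, F]
r3 m[rain→φ0] = [T, T]
r3 m[ice→φ1] = [T, F]
r3 m[ice→φ3] = [T, T]
r3 m[snow→φ0] = [F, T]
r3 m[snow→φ1] = [F, T]
r3 m[snow→φ2] = [T, T]
fixed point reached at round 3
b[ice] = ⊗ incoming = [T, F]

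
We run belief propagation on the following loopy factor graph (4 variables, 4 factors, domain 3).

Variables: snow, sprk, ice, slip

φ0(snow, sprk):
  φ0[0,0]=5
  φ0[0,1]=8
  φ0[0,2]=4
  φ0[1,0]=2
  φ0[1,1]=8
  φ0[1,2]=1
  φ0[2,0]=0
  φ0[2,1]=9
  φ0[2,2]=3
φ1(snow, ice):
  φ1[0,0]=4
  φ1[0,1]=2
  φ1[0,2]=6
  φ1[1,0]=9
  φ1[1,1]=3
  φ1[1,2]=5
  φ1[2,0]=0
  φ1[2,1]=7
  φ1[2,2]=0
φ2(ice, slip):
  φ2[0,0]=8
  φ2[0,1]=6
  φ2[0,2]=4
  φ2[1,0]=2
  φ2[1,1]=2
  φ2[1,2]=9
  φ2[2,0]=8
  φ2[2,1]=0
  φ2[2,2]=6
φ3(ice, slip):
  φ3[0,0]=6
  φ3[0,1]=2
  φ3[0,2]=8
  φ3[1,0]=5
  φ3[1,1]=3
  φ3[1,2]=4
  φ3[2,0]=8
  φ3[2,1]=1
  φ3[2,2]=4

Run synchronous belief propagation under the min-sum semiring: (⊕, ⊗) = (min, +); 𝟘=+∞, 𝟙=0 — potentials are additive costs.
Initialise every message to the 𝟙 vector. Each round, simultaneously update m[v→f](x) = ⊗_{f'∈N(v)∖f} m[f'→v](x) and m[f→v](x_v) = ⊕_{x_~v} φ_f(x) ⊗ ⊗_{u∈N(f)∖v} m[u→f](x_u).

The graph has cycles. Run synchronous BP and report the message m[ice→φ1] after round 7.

message @ round 7 = [10, 7, 3]

init: all messages = 𝟙 over 3 values
r1 m[φ0→snow] = [4, 1, 0]
r1 m[φ0→sprk] = [0, 8, 1]
r1 m[φ1→snow] = [2, 3, 0]
r1 m[φ1→ice] = [0, 2, 0]
r1 m[φ2→ice] = [4, 2, 0]
r1 m[φ2→slip] = [2, 0, 4]
r1 m[φ3→ice] = [2, 3, 1]
r1 m[φ3→slip] = [5, 1, 4]
r1 m[snow→φ0] = [0, 0, 0]
r1 m[snow→φ1] = [0, 0, 0]
r1 m[sprk→φ0] = [0, 0, 0]
r1 m[ice→φ1] = [0, 0, 0]
r1 m[ice→φ2] = [0, 0, 0]
r1 m[ice→φ3] = [0, 0, 0]
r1 m[slip→φ2] = [0, 0, 0]
r1 m[slip→φ3] = [0, 0, 0]
r2 m[φ0→snow] = [4, 1, 0]
r2 m[φ0→sprk] = [0, 8, 1]
r2 m[φ1→snow] = [2, 3, 0]
r2 m[φ1→ice] = [0, 2, 0]
r2 m[φ2→ice] = [4, 2, 0]
r2 m[φ2→slip] = [2, 0, 4]
r2 m[φ3→ice] = [2, 3, 1]
r2 m[φ3→slip] = [5, 1, 4]
r2 m[snow→φ0] = [2, 3, 0]
r2 m[snow→φ1] = [4, 1, 0]
r2 m[sprk→φ0] = [0, 0, 0]
r2 m[ice→φ1] = [6, 5, 1]
r2 m[ice→φ2] = [2, 5, 1]
r2 m[ice→φ3] = [4, 4, 0]
r2 m[slip→φ2] = [5, 1, 4]
r2 m[slip→φ3] = [2, 0, 4]
r3 m[φ0→snow] = [4, 1, 0]
r3 m[φ0→sprk] = [0, 9, 3]
r3 m[φ1→snow] = [7, 6, 1]
r3 m[φ1→ice] = [0, 4, 0]
r3 m[φ2→ice] = [7, 3, 1]
r3 m[φ2→slip] = [7, 1, 6]
r3 m[φ3→ice] = [2, 3, 1]
r3 m[φ3→slip] = [8, 1, 4]
r3 m[snow→φ0] = [2, 3, 0]
r3 m[snow→φ1] = [4, 1, 0]
r3 m[sprk→φ0] = [0, 0, 0]
r3 m[ice→φ1] = [6, 5, 1]
r3 m[ice→φ2] = [2, 5, 1]
r3 m[ice→φ3] = [4, 4, 0]
r3 m[slip→φ2] = [5, 1, 4]
r3 m[slip→φ3] = [2, 0, 4]
r4 m[φ0→snow] = [4, 1, 0]
r4 m[φ0→sprk] = [0, 9, 3]
r4 m[φ1→snow] = [7, 6, 1]
r4 m[φ1→ice] = [0, 4, 0]
r4 m[φ2→ice] = [7, 3, 1]
r4 m[φ2→slip] = [7, 1, 6]
r4 m[φ3→ice] = [2, 3, 1]
r4 m[φ3→slip] = [8, 1, 4]
r4 m[snow→φ0] = [7, 6, 1]
r4 m[snow→φ1] = [4, 1, 0]
r4 m[sprk→φ0] = [0, 0, 0]
r4 m[ice→φ1] = [9, 6, 2]
r4 m[ice→φ2] = [2, 7, 1]
r4 m[ice→φ3] = [7, 7, 1]
r4 m[slip→φ2] = [8, 1, 4]
r4 m[slip→φ3] = [7, 1, 6]
r5 m[φ0→snow] = [4, 1, 0]
r5 m[φ0→sprk] = [1, 10, 4]
r5 m[φ1→snow] = [8, 7, 2]
r5 m[φ1→ice] = [0, 4, 0]
r5 m[φ2→ice] = [7, 3, 1]
r5 m[φ2→slip] = [9, 1, 6]
r5 m[φ3→ice] = [3, 4, 2]
r5 m[φ3→slip] = [9, 2, 5]
r5 m[snow→φ0] = [7, 6, 1]
r5 m[snow→φ1] = [4, 1, 0]
r5 m[sprk→φ0] = [0, 0, 0]
r5 m[ice→φ1] = [9, 6, 2]
r5 m[ice→φ2] = [2, 7, 1]
r5 m[ice→φ3] = [7, 7, 1]
r5 m[slip→φ2] = [8, 1, 4]
r5 m[slip→φ3] = [7, 1, 6]
r6 m[φ0→snow] = [4, 1, 0]
r6 m[φ0→sprk] = [1, 10, 4]
r6 m[φ1→snow] = [8, 7, 2]
r6 m[φ1→ice] = [0, 4, 0]
r6 m[φ2→ice] = [7, 3, 1]
r6 m[φ2→slip] = [9, 1, 6]
r6 m[φ3→ice] = [3, 4, 2]
r6 m[φ3→slip] = [9, 2, 5]
r6 m[snow→φ0] = [8, 7, 2]
r6 m[snow→φ1] = [4, 1, 0]
r6 m[sprk→φ0] = [0, 0, 0]
r6 m[ice→φ1] = [10, 7, 3]
r6 m[ice→φ2] = [3, 8, 2]
r6 m[ice→φ3] = [7, 7, 1]
r6 m[slip→φ2] = [9, 2, 5]
r6 m[slip→φ3] = [9, 1, 6]
r7 m[φ0→snow] = [4, 1, 0]
r7 m[φ0→sprk] = [2, 11, 5]
r7 m[φ1→snow] = [9, 8, 3]
r7 m[φ1→ice] = [0, 4, 0]
r7 m[φ2→ice] = [8, 4, 2]
r7 m[φ2→slip] = [10, 2, 7]
r7 m[φ3→ice] = [3, 4, 2]
r7 m[φ3→slip] = [9, 2, 5]
r7 m[snow→φ0] = [8, 7, 2]
r7 m[snow→φ1] = [4, 1, 0]
r7 m[sprk→φ0] = [0, 0, 0]
r7 m[ice→φ1] = [10, 7, 3]
r7 m[ice→φ2] = [3, 8, 2]
r7 m[ice→φ3] = [7, 7, 1]
r7 m[slip→φ2] = [9, 2, 5]
r7 m[slip→φ3] = [9, 1, 6]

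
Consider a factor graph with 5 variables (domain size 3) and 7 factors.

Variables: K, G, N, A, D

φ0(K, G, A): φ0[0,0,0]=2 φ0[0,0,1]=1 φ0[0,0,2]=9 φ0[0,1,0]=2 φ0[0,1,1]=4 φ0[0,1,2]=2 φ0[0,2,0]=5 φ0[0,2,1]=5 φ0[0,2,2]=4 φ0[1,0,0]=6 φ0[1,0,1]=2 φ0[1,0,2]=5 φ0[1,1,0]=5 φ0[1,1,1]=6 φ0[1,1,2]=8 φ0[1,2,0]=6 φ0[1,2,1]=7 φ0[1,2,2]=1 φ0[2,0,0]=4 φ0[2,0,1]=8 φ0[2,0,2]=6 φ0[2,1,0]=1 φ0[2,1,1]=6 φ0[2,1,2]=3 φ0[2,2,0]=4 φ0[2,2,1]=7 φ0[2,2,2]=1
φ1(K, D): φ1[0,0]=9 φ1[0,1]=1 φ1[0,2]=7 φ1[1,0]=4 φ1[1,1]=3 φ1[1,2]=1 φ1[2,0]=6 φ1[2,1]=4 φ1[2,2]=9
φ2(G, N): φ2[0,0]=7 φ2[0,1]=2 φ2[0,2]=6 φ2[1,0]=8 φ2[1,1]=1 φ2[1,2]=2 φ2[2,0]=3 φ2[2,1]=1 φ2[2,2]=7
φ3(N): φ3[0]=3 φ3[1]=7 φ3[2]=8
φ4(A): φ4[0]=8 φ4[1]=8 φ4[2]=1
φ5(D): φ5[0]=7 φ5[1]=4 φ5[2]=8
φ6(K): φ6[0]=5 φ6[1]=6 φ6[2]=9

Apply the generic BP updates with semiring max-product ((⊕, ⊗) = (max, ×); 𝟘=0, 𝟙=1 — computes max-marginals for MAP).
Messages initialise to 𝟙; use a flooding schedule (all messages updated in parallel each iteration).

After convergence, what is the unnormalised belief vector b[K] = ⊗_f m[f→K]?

init: all messages = 𝟙 over 3 values
r1 m[φ0→K] = [9, 8, 8]
r1 m[φ0→G] = [9, 8, 7]
r1 m[φ0→A] = [6, 8, 9]
r1 m[φ1→K] = [9, 4, 9]
r1 m[φ1→D] = [9, 4, 9]
r1 m[φ2→G] = [7, 8, 7]
r1 m[φ2→N] = [8, 2, 7]
r1 m[φ3→N] = [3, 7, 8]
r1 m[φ4→A] = [8, 8, 1]
r1 m[φ5→D] = [7, 4, 8]
r1 m[φ6→K] = [5, 6, 9]
r1 m[K→φ0] = [1, 1, 1]
r1 m[K→φ1] = [1, 1, 1]
r1 m[K→φ6] = [1, 1, 1]
r1 m[G→φ0] = [1, 1, 1]
r1 m[G→φ2] = [1, 1, 1]
r1 m[N→φ2] = [1, 1, 1]
r1 m[N→φ3] = [1, 1, 1]
r1 m[A→φ0] = [1, 1, 1]
r1 m[A→φ4] = [1, 1, 1]
r1 m[D→φ1] = [1, 1, 1]
r1 m[D→φ5] = [1, 1, 1]
r2 m[φ0→K] = [9, 8, 8]
r2 m[φ0→G] = [9, 8, 7]
r2 m[φ0→A] = [6, 8, 9]
r2 m[φ1→K] = [9, 4, 9]
r2 m[φ1→D] = [9, 4, 9]
r2 m[φ2→G] = [7, 8, 7]
r2 m[φ2→N] = [8, 2, 7]
r2 m[φ3→N] = [3, 7, 8]
r2 m[φ4→A] = [8, 8, 1]
r2 m[φ5→D] = [7, 4, 8]
r2 m[φ6→K] = [5, 6, 9]
r2 m[K→φ0] = [45, 24, 81]
r2 m[K→φ1] = [45, 48, 72]
r2 m[K→φ6] = [81, 32, 72]
r2 m[G→φ0] = [7, 8, 7]
r2 m[G→φ2] = [9, 8, 7]
r2 m[N→φ2] = [3, 7, 8]
r2 m[N→φ3] = [8, 2, 7]
r2 m[A→φ0] = [8, 8, 1]
r2 m[A→φ4] = [6, 8, 9]
r2 m[D→φ1] = [7, 4, 8]
r2 m[D→φ5] = [9, 4, 9]
r3 m[φ0→K] = [280, 392, 448]
r3 m[φ0→G] = [5184, 3888, 4536]
r3 m[φ0→A] = [2268, 4536, 3402]
r3 m[φ1→K] = [63, 28, 72]
r3 m[φ1→D] = [432, 288, 648]
r3 m[φ2→G] = [48, 24, 56]
r3 m[φ2→N] = [64, 18, 54]
r3 m[φ3→N] = [3, 7, 8]
r3 m[φ4→A] = [8, 8, 1]
r3 m[φ5→D] = [7, 4, 8]
r3 m[φ6→K] = [5, 6, 9]
r3 m[K→φ0] = [45, 24, 81]
r3 m[K→φ1] = [45, 48, 72]
r3 m[K→φ6] = [81, 32, 72]
r3 m[G→φ0] = [7, 8, 7]
r3 m[G→φ2] = [9, 8, 7]
r3 m[N→φ2] = [3, 7, 8]
r3 m[N→φ3] = [8, 2, 7]
r3 m[A→φ0] = [8, 8, 1]
r3 m[A→φ4] = [6, 8, 9]
r3 m[D→φ1] = [7, 4, 8]
r3 m[D→φ5] = [9, 4, 9]
r4 m[φ0→K] = [280, 392, 448]
r4 m[φ0→G] = [5184, 3888, 4536]
r4 m[φ0→A] = [2268, 4536, 3402]
r4 m[φ1→K] = [63, 28, 72]
r4 m[φ1→D] = [432, 288, 648]
r4 m[φ2→G] = [48, 24, 56]
r4 m[φ2→N] = [64, 18, 54]
r4 m[φ3→N] = [3, 7, 8]
r4 m[φ4→A] = [8, 8, 1]
r4 m[φ5→D] = [7, 4, 8]
r4 m[φ6→K] = [5, 6, 9]
r4 m[K→φ0] = [315, 168, 648]
r4 m[K→φ1] = [1400, 2352, 4032]
r4 m[K→φ6] = [17640, 10976, 32256]
r4 m[G→φ0] = [48, 24, 56]
r4 m[G→φ2] = [5184, 3888, 4536]
r4 m[N→φ2] = [3, 7, 8]
r4 m[N→φ3] = [64, 18, 54]
r4 m[A→φ0] = [8, 8, 1]
r4 m[A→φ4] = [2268, 4536, 3402]
r4 m[D→φ1] = [7, 4, 8]
r4 m[D→φ5] = [432, 288, 648]
r5 m[φ0→K] = [2240, 3136, 3136]
r5 m[φ0→G] = [41472, 31104, 36288]
r5 m[φ0→A] = [145152, 254016, 186624]
r5 m[φ1→K] = [63, 28, 72]
r5 m[φ1→D] = [24192, 16128, 36288]
r5 m[φ2→G] = [48, 24, 56]
r5 m[φ2→N] = [36288, 10368, 31752]
r5 m[φ3→N] = [3, 7, 8]
r5 m[φ4→A] = [8, 8, 1]
r5 m[φ5→D] = [7, 4, 8]
r5 m[φ6→K] = [5, 6, 9]
r5 m[K→φ0] = [315, 168, 648]
r5 m[K→φ1] = [1400, 2352, 4032]
r5 m[K→φ6] = [17640, 10976, 32256]
r5 m[G→φ0] = [48, 24, 56]
r5 m[G→φ2] = [5184, 3888, 4536]
r5 m[N→φ2] = [3, 7, 8]
r5 m[N→φ3] = [64, 18, 54]
r5 m[A→φ0] = [8, 8, 1]
r5 m[A→φ4] = [2268, 4536, 3402]
r5 m[D→φ1] = [7, 4, 8]
r5 m[D→φ5] = [432, 288, 648]
r6 m[φ0→K] = [2240, 3136, 3136]
r6 m[φ0→G] = [41472, 31104, 36288]
r6 m[φ0→A] = [145152, 254016, 186624]
r6 m[φ1→K] = [63, 28, 72]
r6 m[φ1→D] = [24192, 16128, 36288]
r6 m[φ2→G] = [48, 24, 56]
r6 m[φ2→N] = [36288, 10368, 31752]
r6 m[φ3→N] = [3, 7, 8]
r6 m[φ4→A] = [8, 8, 1]
r6 m[φ5→D] = [7, 4, 8]
r6 m[φ6→K] = [5, 6, 9]
r6 m[K→φ0] = [315, 168, 648]
r6 m[K→φ1] = [11200, 18816, 28224]
r6 m[K→φ6] = [141120, 87808, 225792]
r6 m[G→φ0] = [48, 24, 56]
r6 m[G→φ2] = [41472, 31104, 36288]
r6 m[N→φ2] = [3, 7, 8]
r6 m[N→φ3] = [36288, 10368, 31752]
r6 m[A→φ0] = [8, 8, 1]
r6 m[A→φ4] = [145152, 254016, 186624]
r6 m[D→φ1] = [7, 4, 8]
r6 m[D→φ5] = [24192, 16128, 36288]
r7 m[φ0→K] = [2240, 3136, 3136]
r7 m[φ0→G] = [41472, 31104, 36288]
r7 m[φ0→A] = [145152, 254016, 186624]
r7 m[φ1→K] = [63, 28, 72]
r7 m[φ1→D] = [169344, 112896, 254016]
r7 m[φ2→G] = [48, 24, 56]
r7 m[φ2→N] = [290304, 82944, 254016]
r7 m[φ3→N] = [3, 7, 8]
r7 m[φ4→A] = [8, 8, 1]
r7 m[φ5→D] = [7, 4, 8]
r7 m[φ6→K] = [5, 6, 9]
r7 m[K→φ0] = [315, 168, 648]
r7 m[K→φ1] = [11200, 18816, 28224]
r7 m[K→φ6] = [141120, 87808, 225792]
r7 m[G→φ0] = [48, 24, 56]
r7 m[G→φ2] = [41472, 31104, 36288]
r7 m[N→φ2] = [3, 7, 8]
r7 m[N→φ3] = [36288, 10368, 31752]
r7 m[A→φ0] = [8, 8, 1]
r7 m[A→φ4] = [145152, 254016, 186624]
r7 m[D→φ1] = [7, 4, 8]
r7 m[D→φ5] = [24192, 16128, 36288]
r8 m[φ0→K] = [2240, 3136, 3136]
r8 m[φ0→G] = [41472, 31104, 36288]
r8 m[φ0→A] = [145152, 254016, 186624]
r8 m[φ1→K] = [63, 28, 72]
r8 m[φ1→D] = [169344, 112896, 254016]
r8 m[φ2→G] = [48, 24, 56]
r8 m[φ2→N] = [290304, 82944, 254016]
r8 m[φ3→N] = [3, 7, 8]
r8 m[φ4→A] = [8, 8, 1]
r8 m[φ5→D] = [7, 4, 8]
r8 m[φ6→K] = [5, 6, 9]
r8 m[K→φ0] = [315, 168, 648]
r8 m[K→φ1] = [11200, 18816, 28224]
r8 m[K→φ6] = [141120, 87808, 225792]
r8 m[G→φ0] = [48, 24, 56]
r8 m[G→φ2] = [41472, 31104, 36288]
r8 m[N→φ2] = [3, 7, 8]
r8 m[N→φ3] = [290304, 82944, 254016]
r8 m[A→φ0] = [8, 8, 1]
r8 m[A→φ4] = [145152, 254016, 186624]
r8 m[D→φ1] = [7, 4, 8]
r8 m[D→φ5] = [169344, 112896, 254016]
r9 m[φ0→K] = [2240, 3136, 3136]
r9 m[φ0→G] = [41472, 31104, 36288]
r9 m[φ0→A] = [145152, 254016, 186624]
r9 m[φ1→K] = [63, 28, 72]
r9 m[φ1→D] = [169344, 112896, 254016]
r9 m[φ2→G] = [48, 24, 56]
r9 m[φ2→N] = [290304, 82944, 254016]
r9 m[φ3→N] = [3, 7, 8]
r9 m[φ4→A] = [8, 8, 1]
r9 m[φ5→D] = [7, 4, 8]
r9 m[φ6→K] = [5, 6, 9]
r9 m[K→φ0] = [315, 168, 648]
r9 m[K→φ1] = [11200, 18816, 28224]
r9 m[K→φ6] = [141120, 87808, 225792]
r9 m[G→φ0] = [48, 24, 56]
r9 m[G→φ2] = [41472, 31104, 36288]
r9 m[N→φ2] = [3, 7, 8]
r9 m[N→φ3] = [290304, 82944, 254016]
r9 m[A→φ0] = [8, 8, 1]
r9 m[A→φ4] = [145152, 254016, 186624]
r9 m[D→φ1] = [7, 4, 8]
r9 m[D→φ5] = [169344, 112896, 254016]
fixed point reached at round 9
b[K] = ⊗ incoming = [705600, 526848, 2032128]

b[K] = [705600, 526848, 2032128]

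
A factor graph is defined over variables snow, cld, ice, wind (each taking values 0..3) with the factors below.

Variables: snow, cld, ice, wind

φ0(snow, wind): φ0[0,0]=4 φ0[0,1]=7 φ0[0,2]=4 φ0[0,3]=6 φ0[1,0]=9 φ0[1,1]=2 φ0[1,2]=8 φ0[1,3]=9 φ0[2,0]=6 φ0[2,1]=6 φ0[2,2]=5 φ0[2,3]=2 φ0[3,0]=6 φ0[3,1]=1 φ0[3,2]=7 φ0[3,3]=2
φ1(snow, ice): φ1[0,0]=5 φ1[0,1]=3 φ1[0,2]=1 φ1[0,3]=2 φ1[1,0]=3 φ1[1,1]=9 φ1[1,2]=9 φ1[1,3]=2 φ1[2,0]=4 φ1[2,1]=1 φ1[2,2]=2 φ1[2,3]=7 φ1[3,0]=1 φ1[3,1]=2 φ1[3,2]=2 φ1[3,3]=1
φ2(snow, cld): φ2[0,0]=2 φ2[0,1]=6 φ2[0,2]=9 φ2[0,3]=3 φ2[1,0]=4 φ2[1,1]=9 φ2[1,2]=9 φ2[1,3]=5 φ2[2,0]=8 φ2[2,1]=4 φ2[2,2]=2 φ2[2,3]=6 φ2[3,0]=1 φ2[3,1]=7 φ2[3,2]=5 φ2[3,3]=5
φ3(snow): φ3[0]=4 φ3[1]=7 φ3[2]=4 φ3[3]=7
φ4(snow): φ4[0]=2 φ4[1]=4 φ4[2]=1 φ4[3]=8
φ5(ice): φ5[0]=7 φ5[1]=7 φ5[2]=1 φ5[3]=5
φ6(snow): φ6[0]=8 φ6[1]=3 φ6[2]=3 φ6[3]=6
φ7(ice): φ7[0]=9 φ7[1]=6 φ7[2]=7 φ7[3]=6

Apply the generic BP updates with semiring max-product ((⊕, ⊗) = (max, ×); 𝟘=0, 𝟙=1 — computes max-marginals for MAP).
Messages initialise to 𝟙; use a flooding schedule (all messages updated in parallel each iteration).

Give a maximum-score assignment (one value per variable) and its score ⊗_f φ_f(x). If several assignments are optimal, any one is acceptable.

init: all messages = 𝟙 over 4 values
r1 m[φ0→snow] = [7, 9, 6, 7]
r1 m[φ0→wind] = [9, 7, 8, 9]
r1 m[φ1→snow] = [5, 9, 7, 2]
r1 m[φ1→ice] = [5, 9, 9, 7]
r1 m[φ2→snow] = [9, 9, 8, 7]
r1 m[φ2→cld] = [8, 9, 9, 6]
r1 m[φ3→snow] = [4, 7, 4, 7]
r1 m[φ4→snow] = [2, 4, 1, 8]
r1 m[φ5→ice] = [7, 7, 1, 5]
r1 m[φ6→snow] = [8, 3, 3, 6]
r1 m[φ7→ice] = [9, 6, 7, 6]
r1 m[snow→φ0] = [1, 1, 1, 1]
r1 m[snow→φ1] = [1, 1, 1, 1]
r1 m[snow→φ2] = [1, 1, 1, 1]
r1 m[snow→φ3] = [1, 1, 1, 1]
r1 m[snow→φ4] = [1, 1, 1, 1]
r1 m[snow→φ6] = [1, 1, 1, 1]
r1 m[cld→φ2] = [1, 1, 1, 1]
r1 m[ice→φ1] = [1, 1, 1, 1]
r1 m[ice→φ5] = [1, 1, 1, 1]
r1 m[ice→φ7] = [1, 1, 1, 1]
r1 m[wind→φ0] = [1, 1, 1, 1]
r2 m[φ0→snow] = [7, 9, 6, 7]
r2 m[φ0→wind] = [9, 7, 8, 9]
r2 m[φ1→snow] = [5, 9, 7, 2]
r2 m[φ1→ice] = [5, 9, 9, 7]
r2 m[φ2→snow] = [9, 9, 8, 7]
r2 m[φ2→cld] = [8, 9, 9, 6]
r2 m[φ3→snow] = [4, 7, 4, 7]
r2 m[φ4→snow] = [2, 4, 1, 8]
r2 m[φ5→ice] = [7, 7, 1, 5]
r2 m[φ6→snow] = [8, 3, 3, 6]
r2 m[φ7→ice] = [9, 6, 7, 6]
r2 m[snow→φ0] = [2880, 6804, 672, 4704]
r2 m[snow→φ1] = [4032, 6804, 576, 16464]
r2 m[snow→φ2] = [2240, 6804, 504, 4704]
r2 m[snow→φ3] = [5040, 8748, 1008, 4704]
r2 m[snow→φ4] = [10080, 15309, 4032, 4116]
r2 m[snow→φ6] = [2520, 20412, 1344, 5488]
r2 m[cld→φ2] = [1, 1, 1, 1]
r2 m[ice→φ1] = [63, 42, 7, 30]
r2 m[ice→φ5] = [45, 54, 63, 42]
r2 m[ice→φ7] = [35, 63, 9, 35]
r2 m[wind→φ0] = [1, 1, 1, 1]
r3 m[φ0→snow] = [7, 9, 6, 7]
r3 m[φ0→wind] = [61236, 20160, 54432, 61236]
r3 m[φ1→snow] = [315, 378, 252, 84]
r3 m[φ1→ice] = [20412, 61236, 61236, 16464]
r3 m[φ2→snow] = [9, 9, 8, 7]
r3 m[φ2→cld] = [27216, 61236, 61236, 34020]
r3 m[φ3→snow] = [4, 7, 4, 7]
r3 m[φ4→snow] = [2, 4, 1, 8]
r3 m[φ5→ice] = [7, 7, 1, 5]
r3 m[φ6→snow] = [8, 3, 3, 6]
r3 m[φ7→ice] = [9, 6, 7, 6]
r3 m[snow→φ0] = [2880, 6804, 672, 4704]
r3 m[snow→φ1] = [4032, 6804, 576, 16464]
r3 m[snow→φ2] = [2240, 6804, 504, 4704]
r3 m[snow→φ3] = [5040, 8748, 1008, 4704]
r3 m[snow→φ4] = [10080, 15309, 4032, 4116]
r3 m[snow→φ6] = [2520, 20412, 1344, 5488]
r3 m[cld→φ2] = [1, 1, 1, 1]
r3 m[ice→φ1] = [63, 42, 7, 30]
r3 m[ice→φ5] = [45, 54, 63, 42]
r3 m[ice→φ7] = [35, 63, 9, 35]
r3 m[wind→φ0] = [1, 1, 1, 1]
r4 m[φ0→snow] = [7, 9, 6, 7]
r4 m[φ0→wind] = [61236, 20160, 54432, 61236]
r4 m[φ1→snow] = [315, 378, 252, 84]
r4 m[φ1→ice] = [20412, 61236, 61236, 16464]
r4 m[φ2→snow] = [9, 9, 8, 7]
r4 m[φ2→cld] = [27216, 61236, 61236, 34020]
r4 m[φ3→snow] = [4, 7, 4, 7]
r4 m[φ4→snow] = [2, 4, 1, 8]
r4 m[φ5→ice] = [7, 7, 1, 5]
r4 m[φ6→snow] = [8, 3, 3, 6]
r4 m[φ7→ice] = [9, 6, 7, 6]
r4 m[snow→φ0] = [181440, 285768, 24192, 197568]
r4 m[snow→φ1] = [4032, 6804, 576, 16464]
r4 m[snow→φ2] = [141120, 285768, 18144, 197568]
r4 m[snow→φ3] = [317520, 367416, 36288, 197568]
r4 m[snow→φ4] = [635040, 642978, 145152, 172872]
r4 m[snow→φ6] = [158760, 857304, 48384, 230496]
r4 m[cld→φ2] = [1, 1, 1, 1]
r4 m[ice→φ1] = [63, 42, 7, 30]
r4 m[ice→φ5] = [183708, 367416, 428652, 98784]
r4 m[ice→φ7] = [142884, 428652, 61236, 82320]
r4 m[wind→φ0] = [1, 1, 1, 1]
r5 m[φ0→snow] = [7, 9, 6, 7]
r5 m[φ0→wind] = [2571912, 1270080, 2286144, 2571912]
r5 m[φ1→snow] = [315, 378, 252, 84]
r5 m[φ1→ice] = [20412, 61236, 61236, 16464]
r5 m[φ2→snow] = [9, 9, 8, 7]
r5 m[φ2→cld] = [1143072, 2571912, 2571912, 1428840]
r5 m[φ3→snow] = [4, 7, 4, 7]
r5 m[φ4→snow] = [2, 4, 1, 8]
r5 m[φ5→ice] = [7, 7, 1, 5]
r5 m[φ6→snow] = [8, 3, 3, 6]
r5 m[φ7→ice] = [9, 6, 7, 6]
r5 m[snow→φ0] = [181440, 285768, 24192, 197568]
r5 m[snow→φ1] = [4032, 6804, 576, 16464]
r5 m[snow→φ2] = [141120, 285768, 18144, 197568]
r5 m[snow→φ3] = [317520, 367416, 36288, 197568]
r5 m[snow→φ4] = [635040, 642978, 145152, 172872]
r5 m[snow→φ6] = [158760, 857304, 48384, 230496]
r5 m[cld→φ2] = [1, 1, 1, 1]
r5 m[ice→φ1] = [63, 42, 7, 30]
r5 m[ice→φ5] = [183708, 367416, 428652, 98784]
r5 m[ice→φ7] = [142884, 428652, 61236, 82320]
r5 m[wind→φ0] = [1, 1, 1, 1]
r6 m[φ0→snow] = [7, 9, 6, 7]
r6 m[φ0→wind] = [2571912, 1270080, 2286144, 2571912]
r6 m[φ1→snow] = [315, 378, 252, 84]
r6 m[φ1→ice] = [20412, 61236, 61236, 16464]
r6 m[φ2→snow] = [9, 9, 8, 7]
r6 m[φ2→cld] = [1143072, 2571912, 2571912, 1428840]
r6 m[φ3→snow] = [4, 7, 4, 7]
r6 m[φ4→snow] = [2, 4, 1, 8]
r6 m[φ5→ice] = [7, 7, 1, 5]
r6 m[φ6→snow] = [8, 3, 3, 6]
r6 m[φ7→ice] = [9, 6, 7, 6]
r6 m[snow→φ0] = [181440, 285768, 24192, 197568]
r6 m[snow→φ1] = [4032, 6804, 576, 16464]
r6 m[snow→φ2] = [141120, 285768, 18144, 197568]
r6 m[snow→φ3] = [317520, 367416, 36288, 197568]
r6 m[snow→φ4] = [635040, 642978, 145152, 172872]
r6 m[snow→φ6] = [158760, 857304, 48384, 230496]
r6 m[cld→φ2] = [1, 1, 1, 1]
r6 m[ice→φ1] = [63, 42, 7, 30]
r6 m[ice→φ5] = [183708, 367416, 428652, 98784]
r6 m[ice→φ7] = [142884, 428652, 61236, 82320]
r6 m[wind→φ0] = [1, 1, 1, 1]
fixed point reached at round 6
traceback from snow: (snow=1, cld=1, ice=1, wind=0), score=2571912

assignment: (snow=1, cld=1, ice=1, wind=0); score = 2571912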